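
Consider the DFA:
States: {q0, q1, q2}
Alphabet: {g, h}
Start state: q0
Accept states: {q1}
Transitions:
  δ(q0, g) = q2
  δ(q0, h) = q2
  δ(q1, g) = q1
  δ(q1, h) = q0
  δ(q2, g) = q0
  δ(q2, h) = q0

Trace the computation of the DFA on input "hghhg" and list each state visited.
read 'h': q0 → q2
  read 'g': q2 → q0
  read 'h': q0 → q2
  read 'h': q2 → q0
  read 'g': q0 → q2
q0 -> q2 -> q0 -> q2 -> q0 -> q2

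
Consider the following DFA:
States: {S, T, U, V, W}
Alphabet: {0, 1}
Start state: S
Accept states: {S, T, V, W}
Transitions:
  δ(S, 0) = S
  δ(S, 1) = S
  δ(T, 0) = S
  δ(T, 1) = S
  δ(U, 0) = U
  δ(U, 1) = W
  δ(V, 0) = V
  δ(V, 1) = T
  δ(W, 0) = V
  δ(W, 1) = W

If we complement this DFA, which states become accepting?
Complement accept states = All states \ Original accept states
= {S, T, U, V, W} \ {S, T, V, W}
{U}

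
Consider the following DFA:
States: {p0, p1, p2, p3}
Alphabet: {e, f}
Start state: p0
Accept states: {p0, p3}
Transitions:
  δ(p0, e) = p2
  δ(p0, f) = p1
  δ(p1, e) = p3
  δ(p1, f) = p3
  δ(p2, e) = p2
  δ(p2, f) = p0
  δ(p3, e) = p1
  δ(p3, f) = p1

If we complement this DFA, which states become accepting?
Complement accept states = All states \ Original accept states
= {p0, p1, p2, p3} \ {p0, p3}
{p1, p2}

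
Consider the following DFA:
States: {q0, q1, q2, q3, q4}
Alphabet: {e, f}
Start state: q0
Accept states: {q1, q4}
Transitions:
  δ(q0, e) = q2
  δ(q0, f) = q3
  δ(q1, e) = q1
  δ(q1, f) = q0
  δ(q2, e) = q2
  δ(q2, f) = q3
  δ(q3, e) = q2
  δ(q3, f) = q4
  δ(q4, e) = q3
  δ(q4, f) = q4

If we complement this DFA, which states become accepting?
Complement accept states = All states \ Original accept states
= {q0, q1, q2, q3, q4} \ {q1, q4}
{q0, q2, q3}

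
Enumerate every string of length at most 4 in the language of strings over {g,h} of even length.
ε, gg, gh, hg, hh, gggg, gggh, gghg, gghh, ghgg, ghgh, ghhg, ghhh, hggg, hggh, hghg, hghh, hhgg, hhgh, hhhg, hhhh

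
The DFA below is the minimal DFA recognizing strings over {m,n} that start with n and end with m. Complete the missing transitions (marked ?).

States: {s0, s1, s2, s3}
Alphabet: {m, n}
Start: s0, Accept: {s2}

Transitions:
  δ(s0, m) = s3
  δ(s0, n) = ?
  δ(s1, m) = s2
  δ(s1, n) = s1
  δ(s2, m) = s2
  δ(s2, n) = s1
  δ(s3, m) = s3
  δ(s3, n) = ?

From the language and accept set, identify what each state tracks — s0: no input read; s1: started with n, last symbol n; s2: started with n, last symbol m; s3: started with m (dead).
Each missing δ(q, a) is the state matching the new tracked value after reading a.
δ(s0, n) = s1; δ(s3, n) = s3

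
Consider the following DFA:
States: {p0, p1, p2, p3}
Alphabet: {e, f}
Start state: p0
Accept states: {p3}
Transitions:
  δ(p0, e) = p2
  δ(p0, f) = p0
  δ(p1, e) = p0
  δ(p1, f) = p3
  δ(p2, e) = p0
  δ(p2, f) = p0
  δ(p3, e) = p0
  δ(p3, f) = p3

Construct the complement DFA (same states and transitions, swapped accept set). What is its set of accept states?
Complement accept states = All states \ Original accept states
= {p0, p1, p2, p3} \ {p3}
{p0, p1, p2}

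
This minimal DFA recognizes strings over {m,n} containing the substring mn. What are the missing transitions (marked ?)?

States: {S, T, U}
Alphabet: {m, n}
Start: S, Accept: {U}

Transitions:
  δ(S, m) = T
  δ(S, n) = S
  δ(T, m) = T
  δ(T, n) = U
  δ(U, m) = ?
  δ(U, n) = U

From the language and accept set, identify what each state tracks — S: no m seen yet; T: seen a m, waiting for n; U: substring mn seen.
Each missing δ(q, a) is the state matching the new tracked value after reading a.
δ(U, m) = U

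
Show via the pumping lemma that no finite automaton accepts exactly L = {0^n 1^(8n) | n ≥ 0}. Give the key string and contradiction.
Assume L is regular with pumping length p. Idea: pumping the 0-block breaks the 1:8 ratio.
Choose s = 0^p 1^(8p) (length 9p ≥ p). By the pumping lemma, s = xyz with |xy| ≤ p, |y| > 0, so y = 0^k with k ≥ 1. Then xy²z = 0^(p+k) 1^(8p). For this to be in L we would need 8p = 8(p+k), i.e. 8k = 0, contradicting k ≥ 1. So xy²z ∉ L.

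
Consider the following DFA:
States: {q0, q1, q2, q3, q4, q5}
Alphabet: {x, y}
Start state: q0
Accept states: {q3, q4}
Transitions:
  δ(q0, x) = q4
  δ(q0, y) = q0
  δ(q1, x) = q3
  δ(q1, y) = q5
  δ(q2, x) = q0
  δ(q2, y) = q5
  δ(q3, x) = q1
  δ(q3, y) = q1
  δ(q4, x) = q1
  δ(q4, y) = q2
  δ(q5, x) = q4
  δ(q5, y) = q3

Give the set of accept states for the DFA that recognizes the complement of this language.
Complement accept states = All states \ Original accept states
= {q0, q1, q2, q3, q4, q5} \ {q3, q4}
{q0, q1, q2, q5}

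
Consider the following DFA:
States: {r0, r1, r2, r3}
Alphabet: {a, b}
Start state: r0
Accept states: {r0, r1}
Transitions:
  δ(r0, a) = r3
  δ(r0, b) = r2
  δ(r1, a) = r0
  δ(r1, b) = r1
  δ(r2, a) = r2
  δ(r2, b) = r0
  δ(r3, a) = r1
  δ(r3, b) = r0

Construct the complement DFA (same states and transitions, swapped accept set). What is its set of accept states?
Complement accept states = All states \ Original accept states
= {r0, r1, r2, r3} \ {r0, r1}
{r2, r3}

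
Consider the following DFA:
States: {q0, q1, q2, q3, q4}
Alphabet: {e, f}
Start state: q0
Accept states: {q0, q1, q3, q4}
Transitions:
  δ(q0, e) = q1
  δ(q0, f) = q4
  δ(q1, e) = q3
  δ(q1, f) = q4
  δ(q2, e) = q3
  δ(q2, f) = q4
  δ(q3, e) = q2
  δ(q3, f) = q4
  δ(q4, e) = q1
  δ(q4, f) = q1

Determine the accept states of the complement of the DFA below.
Complement accept states = All states \ Original accept states
= {q0, q1, q2, q3, q4} \ {q0, q1, q3, q4}
{q2}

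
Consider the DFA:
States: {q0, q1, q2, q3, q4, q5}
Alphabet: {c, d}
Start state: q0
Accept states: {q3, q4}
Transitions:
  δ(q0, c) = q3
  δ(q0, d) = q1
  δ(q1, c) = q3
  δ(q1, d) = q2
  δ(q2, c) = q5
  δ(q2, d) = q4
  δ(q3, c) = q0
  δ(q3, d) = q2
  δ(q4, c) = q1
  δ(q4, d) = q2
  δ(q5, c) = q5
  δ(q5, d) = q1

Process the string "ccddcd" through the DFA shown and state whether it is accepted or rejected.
Processing string "ccddcd":
  q0 --c--> q3
  q3 --c--> q0
  q0 --d--> q1
  q1 --d--> q2
  q2 --c--> q5
  q5 --d--> q1
Final state: q1
Accept states: {q3, q4}
No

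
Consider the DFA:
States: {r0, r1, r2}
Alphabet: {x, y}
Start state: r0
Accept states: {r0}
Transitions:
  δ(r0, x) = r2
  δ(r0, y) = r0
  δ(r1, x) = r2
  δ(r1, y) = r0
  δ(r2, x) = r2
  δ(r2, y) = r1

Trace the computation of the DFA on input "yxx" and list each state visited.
read 'y': r0 → r0
  read 'x': r0 → r2
  read 'x': r2 → r2
r0 -> r0 -> r2 -> r2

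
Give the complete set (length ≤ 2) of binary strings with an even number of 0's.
ε, 1, 00, 11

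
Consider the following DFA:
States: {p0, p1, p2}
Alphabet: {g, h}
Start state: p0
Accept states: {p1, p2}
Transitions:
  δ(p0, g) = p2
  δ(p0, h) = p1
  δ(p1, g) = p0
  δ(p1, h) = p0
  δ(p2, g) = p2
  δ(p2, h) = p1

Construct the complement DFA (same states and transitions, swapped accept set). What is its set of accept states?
Complement accept states = All states \ Original accept states
= {p0, p1, p2} \ {p1, p2}
{p0}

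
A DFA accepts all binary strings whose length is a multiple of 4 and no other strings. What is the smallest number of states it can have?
By Myhill–Nerode, count the distinguishable equivalence classes: 4 classes — one per residue of the length mod 4; class i is distinguished from class j by any string of length (4 − i) mod 4.
4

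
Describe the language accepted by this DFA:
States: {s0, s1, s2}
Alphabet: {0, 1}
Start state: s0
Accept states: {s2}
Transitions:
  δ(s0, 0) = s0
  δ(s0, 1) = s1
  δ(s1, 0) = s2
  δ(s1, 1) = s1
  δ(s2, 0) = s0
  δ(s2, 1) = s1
Testing a few strings:
  '11' → reject
  '0' → reject
  '0001' → reject
  '000' → reject
State roles: s0=no suffix match; s1=one trailing 1; s2=suffix is 10
All binary strings ending with 10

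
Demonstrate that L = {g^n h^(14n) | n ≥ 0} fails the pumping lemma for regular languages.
Assume L is regular with pumping length p. Idea: pumping the g-block breaks the 1:14 ratio.
Choose s = g^p h^(14p) (length 15p ≥ p). By the pumping lemma, s = xyz with |xy| ≤ p, |y| > 0, so y = g^k with k ≥ 1. Then xy²z = g^(p+k) h^(14p). For this to be in L we would need 14p = 14(p+k), i.e. 14k = 0, contradicting k ≥ 1. So xy²z ∉ L.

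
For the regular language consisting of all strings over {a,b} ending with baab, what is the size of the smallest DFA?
By Myhill–Nerode, count the distinguishable equivalence classes: 5 classes — one per longest suffix of the input that is a prefix of 'baab' (lengths 0 through 4); only the length-4 class is accepting.
5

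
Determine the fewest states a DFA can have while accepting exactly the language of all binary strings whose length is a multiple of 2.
By Myhill–Nerode, count the distinguishable equivalence classes: 2 classes — one per residue of the length mod 2; class i is distinguished from class j by any string of length (2 − i) mod 2.
2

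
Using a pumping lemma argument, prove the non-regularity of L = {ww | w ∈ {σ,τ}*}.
Assume L is regular with pumping length p. Idea: pumping the leading σ-block breaks the equality of the two halves.
Choose s = σ^p τ σ^p τ ∈ L (with w = σ^p τ). |s| = 2p+2 ≥ p. By the pumping lemma, s = xyz with |xy| ≤ p, |y| > 0, so y = σ^k with k ≥ 1, in the first σ-block. Then xy²z = σ^(p+k) τ σ^p τ, of length 2p+2+k. If k is odd this length is odd, so it cannot be of the form ww. If k is even, each half has length p+1+k/2 ≤ p+k, so the first half lies entirely inside the leading σ-block and contains no τ, while the second half ends in τ; the halves differ. Either way xy²z ∉ L.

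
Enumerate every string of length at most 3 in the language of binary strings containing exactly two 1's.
11, 011, 101, 110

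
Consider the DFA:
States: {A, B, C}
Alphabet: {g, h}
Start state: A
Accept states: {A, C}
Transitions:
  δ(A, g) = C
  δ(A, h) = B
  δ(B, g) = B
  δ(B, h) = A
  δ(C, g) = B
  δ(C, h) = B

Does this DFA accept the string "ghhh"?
Processing string "ghhh":
  A --g--> C
  C --h--> B
  B --h--> A
  A --h--> B
Final state: B
Accept states: {A, C}
No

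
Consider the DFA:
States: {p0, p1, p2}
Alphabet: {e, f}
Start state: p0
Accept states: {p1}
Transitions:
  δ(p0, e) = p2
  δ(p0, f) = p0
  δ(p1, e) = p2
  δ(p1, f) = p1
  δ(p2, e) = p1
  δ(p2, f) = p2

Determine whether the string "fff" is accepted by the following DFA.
Processing string "fff":
  p0 --f--> p0
  p0 --f--> p0
  p0 --f--> p0
Final state: p0
Accept states: {p1}
No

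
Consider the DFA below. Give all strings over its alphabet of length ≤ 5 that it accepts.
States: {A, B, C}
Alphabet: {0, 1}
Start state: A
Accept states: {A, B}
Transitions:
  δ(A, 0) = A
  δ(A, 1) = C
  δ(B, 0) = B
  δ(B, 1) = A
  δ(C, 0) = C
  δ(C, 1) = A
ε, 0, 00, 11, 000, 011, 101, 110, 0000, 0011, 0101, 0110, 1001, 1010, 1100, 1111, 00000, 00011, 00101, 00110, 01001, 01010, 01100, 01111, 10001, 10010, 10100, 10111, 11000, 11011, 11101, 11110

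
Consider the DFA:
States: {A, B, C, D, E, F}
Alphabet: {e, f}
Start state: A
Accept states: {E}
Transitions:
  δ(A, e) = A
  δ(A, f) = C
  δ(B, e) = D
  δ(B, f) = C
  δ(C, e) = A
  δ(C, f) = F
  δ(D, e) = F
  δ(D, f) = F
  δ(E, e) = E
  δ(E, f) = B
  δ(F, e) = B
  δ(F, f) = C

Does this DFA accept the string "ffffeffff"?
Processing string "ffffeffff":
  A --f--> C
  C --f--> F
  F --f--> C
  C --f--> F
  F --e--> B
  B --f--> C
  C --f--> F
  F --f--> C
  C --f--> F
Final state: F
Accept states: {E}
No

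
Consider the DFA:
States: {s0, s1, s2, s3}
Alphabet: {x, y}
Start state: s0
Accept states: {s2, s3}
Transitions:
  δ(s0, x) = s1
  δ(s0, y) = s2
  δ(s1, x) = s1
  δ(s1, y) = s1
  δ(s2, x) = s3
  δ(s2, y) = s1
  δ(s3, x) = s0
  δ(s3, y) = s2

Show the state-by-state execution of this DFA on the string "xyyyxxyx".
read 'x': s0 → s1
  read 'y': s1 → s1
  read 'y': s1 → s1
  read 'y': s1 → s1
  read 'x': s1 → s1
  read 'x': s1 → s1
  read 'y': s1 → s1
  read 'x': s1 → s1
s0 -> s1 -> s1 -> s1 -> s1 -> s1 -> s1 -> s1 -> s1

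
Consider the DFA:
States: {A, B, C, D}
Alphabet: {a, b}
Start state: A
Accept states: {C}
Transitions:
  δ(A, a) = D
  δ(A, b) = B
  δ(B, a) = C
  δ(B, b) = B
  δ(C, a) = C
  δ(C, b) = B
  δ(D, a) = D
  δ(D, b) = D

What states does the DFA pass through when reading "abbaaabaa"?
read 'a': A → D
  read 'b': D → D
  read 'b': D → D
  read 'a': D → D
  read 'a': D → D
  read 'a': D → D
  read 'b': D → D
  read 'a': D → D
  read 'a': D → D
A -> D -> D -> D -> D -> D -> D -> D -> D -> D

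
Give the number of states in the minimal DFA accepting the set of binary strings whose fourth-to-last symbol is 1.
By Myhill–Nerode, count the distinguishable equivalence classes: 2^4 = 16 classes — the DFA must remember the last 4 symbols read; every pair of distinct length-4 suffixes is distinguishable by some continuation.
16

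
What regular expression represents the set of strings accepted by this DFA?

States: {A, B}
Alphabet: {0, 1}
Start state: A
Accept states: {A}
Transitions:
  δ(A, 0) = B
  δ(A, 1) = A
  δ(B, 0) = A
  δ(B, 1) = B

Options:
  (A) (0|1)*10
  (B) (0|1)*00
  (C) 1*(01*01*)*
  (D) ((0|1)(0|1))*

Check each option against the DFA on short strings; one disagreement eliminates an option:
  (A) (0|1)*10: on ε the DFA stays in A and accepts (A ∈ Accept), but the regex does not match it → eliminate
  (B) (0|1)*00: on ε the DFA stays in A and accepts (A ∈ Accept), but the regex does not match it → eliminate
  (C) 1*(01*01*)*: agrees with the DFA on every string of length ≤ 6
  (D) ((0|1)(0|1))*: on '1' the DFA goes A → A and accepts (A ∈ Accept), but the regex does not match it → eliminate
Only (C) is consistent with the DFA.
(C) 1*(01*01*)*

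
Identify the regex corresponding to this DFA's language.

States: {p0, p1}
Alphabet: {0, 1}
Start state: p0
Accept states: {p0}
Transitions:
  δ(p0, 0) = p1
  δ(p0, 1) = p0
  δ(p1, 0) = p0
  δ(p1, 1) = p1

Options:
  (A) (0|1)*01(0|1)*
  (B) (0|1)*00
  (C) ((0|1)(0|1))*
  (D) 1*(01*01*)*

Check each option against the DFA on short strings; one disagreement eliminates an option:
  (A) (0|1)*01(0|1)*: on ε the DFA stays in p0 and accepts (p0 ∈ Accept), but the regex does not match it → eliminate
  (B) (0|1)*00: on ε the DFA stays in p0 and accepts (p0 ∈ Accept), but the regex does not match it → eliminate
  (C) ((0|1)(0|1))*: on '1' the DFA goes p0 → p0 and accepts (p0 ∈ Accept), but the regex does not match it → eliminate
  (D) 1*(01*01*)*: agrees with the DFA on every string of length ≤ 6
Only (D) is consistent with the DFA.
(D) 1*(01*01*)*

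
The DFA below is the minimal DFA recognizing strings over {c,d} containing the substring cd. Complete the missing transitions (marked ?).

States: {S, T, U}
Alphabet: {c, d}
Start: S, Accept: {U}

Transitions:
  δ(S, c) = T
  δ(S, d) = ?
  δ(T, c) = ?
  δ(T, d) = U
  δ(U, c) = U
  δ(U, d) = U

From the language and accept set, identify what each state tracks — S: no c seen yet; T: seen a c, waiting for d; U: substring cd seen.
Each missing δ(q, a) is the state matching the new tracked value after reading a.
δ(S, d) = S; δ(T, c) = T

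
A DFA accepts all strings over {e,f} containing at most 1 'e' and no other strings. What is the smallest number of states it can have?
By Myhill–Nerode, count the distinguishable equivalence classes: 3 classes — having seen 0, 1, or >1 copies of 'e'; counts 0 through 1 are accepting and >1 is dead.
3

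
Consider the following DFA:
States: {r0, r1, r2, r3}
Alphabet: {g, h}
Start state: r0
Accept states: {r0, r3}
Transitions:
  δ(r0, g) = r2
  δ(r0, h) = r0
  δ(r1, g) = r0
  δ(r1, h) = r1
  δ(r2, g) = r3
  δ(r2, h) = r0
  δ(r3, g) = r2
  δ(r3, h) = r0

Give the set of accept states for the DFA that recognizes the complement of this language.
Complement accept states = All states \ Original accept states
= {r0, r1, r2, r3} \ {r0, r3}
{r1, r2}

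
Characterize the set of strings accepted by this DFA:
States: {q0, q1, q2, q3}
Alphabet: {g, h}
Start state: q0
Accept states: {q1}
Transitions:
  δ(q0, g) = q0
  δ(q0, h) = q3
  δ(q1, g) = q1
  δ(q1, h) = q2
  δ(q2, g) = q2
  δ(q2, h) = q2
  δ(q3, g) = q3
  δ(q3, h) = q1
Testing a few strings:
  'gh' → reject
  'hg' → reject
  'h' → reject
  'gg' → reject
State roles: q0=zero h's; q1=two h's; q2=≥ three h's (dead); q3=one h
All strings over {g,h} containing exactly two h's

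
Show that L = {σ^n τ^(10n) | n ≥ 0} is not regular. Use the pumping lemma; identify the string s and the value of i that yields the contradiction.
Assume L is regular with pumping length p. Idea: pumping the σ-block breaks the 1:10 ratio.
Choose s = σ^p τ^(10p) (length 11p ≥ p). By the pumping lemma, s = xyz with |xy| ≤ p, |y| > 0, so y = σ^k with k ≥ 1. Then xy²z = σ^(p+k) τ^(10p). For this to be in L we would need 10p = 10(p+k), i.e. 10k = 0, contradicting k ≥ 1. So xy²z ∉ L.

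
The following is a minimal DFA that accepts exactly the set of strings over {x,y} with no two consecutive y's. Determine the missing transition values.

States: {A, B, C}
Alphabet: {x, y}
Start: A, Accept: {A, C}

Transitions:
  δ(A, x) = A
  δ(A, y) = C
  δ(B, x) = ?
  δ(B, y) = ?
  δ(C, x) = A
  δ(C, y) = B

From the language and accept set, identify what each state tracks — A: last symbol not y (ok); B: saw yy (dead); C: last symbol y (ok).
Each missing δ(q, a) is the state matching the new tracked value after reading a.
δ(B, x) = B; δ(B, y) = B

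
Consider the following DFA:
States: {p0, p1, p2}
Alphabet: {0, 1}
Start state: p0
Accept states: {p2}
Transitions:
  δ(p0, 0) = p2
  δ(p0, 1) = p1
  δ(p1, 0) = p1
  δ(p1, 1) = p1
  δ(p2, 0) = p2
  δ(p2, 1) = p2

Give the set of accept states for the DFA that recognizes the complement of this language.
Complement accept states = All states \ Original accept states
= {p0, p1, p2} \ {p2}
{p0, p1}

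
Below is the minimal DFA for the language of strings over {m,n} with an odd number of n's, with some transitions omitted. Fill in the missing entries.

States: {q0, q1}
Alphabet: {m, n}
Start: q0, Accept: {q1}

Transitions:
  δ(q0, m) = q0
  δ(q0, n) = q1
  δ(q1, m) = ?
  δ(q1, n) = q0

From the language and accept set, identify what each state tracks — q0: even number of n's so far; q1: odd number of n's so far.
Each missing δ(q, a) is the state matching the new tracked value after reading a.
δ(q1, m) = q1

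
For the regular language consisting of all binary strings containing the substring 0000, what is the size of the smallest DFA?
By Myhill–Nerode, count the distinguishable equivalence classes: 5 classes — one per longest suffix of the input that is a prefix of '0000' (lengths 0 through 3), plus an absorbing 'already seen 0000' class.
5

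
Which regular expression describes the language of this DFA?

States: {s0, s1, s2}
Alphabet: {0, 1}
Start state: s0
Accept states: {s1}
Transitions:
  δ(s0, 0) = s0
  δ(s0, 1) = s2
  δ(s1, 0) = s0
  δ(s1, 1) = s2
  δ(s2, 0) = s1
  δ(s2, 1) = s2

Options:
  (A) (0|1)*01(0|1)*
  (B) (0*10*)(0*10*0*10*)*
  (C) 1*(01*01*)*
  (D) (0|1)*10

Check each option against the DFA on short strings; one disagreement eliminates an option:
  (A) (0|1)*01(0|1)*: on '01' the DFA goes s0 → s0 → s2 and rejects (s2 ∉ Accept), but the regex matches it → eliminate
  (B) (0*10*)(0*10*0*10*)*: on '1' the DFA goes s0 → s2 and rejects (s2 ∉ Accept), but the regex matches it → eliminate
  (C) 1*(01*01*)*: on ε the DFA stays in s0 and rejects (s0 ∉ Accept), but the regex matches it → eliminate
  (D) (0|1)*10: agrees with the DFA on every string of length ≤ 6
Only (D) is consistent with the DFA.
(D) (0|1)*10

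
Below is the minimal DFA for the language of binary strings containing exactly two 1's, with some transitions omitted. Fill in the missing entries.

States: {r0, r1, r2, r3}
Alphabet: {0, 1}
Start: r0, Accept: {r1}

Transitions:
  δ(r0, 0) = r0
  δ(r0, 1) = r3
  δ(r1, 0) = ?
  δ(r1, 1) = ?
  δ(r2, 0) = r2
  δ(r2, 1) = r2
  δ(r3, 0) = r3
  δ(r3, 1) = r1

From the language and accept set, identify what each state tracks — r0: zero 1's; r1: two 1's; r2: ≥ three 1's (dead); r3: one 1.
Each missing δ(q, a) is the state matching the new tracked value after reading a.
δ(r1, 0) = r1; δ(r1, 1) = r2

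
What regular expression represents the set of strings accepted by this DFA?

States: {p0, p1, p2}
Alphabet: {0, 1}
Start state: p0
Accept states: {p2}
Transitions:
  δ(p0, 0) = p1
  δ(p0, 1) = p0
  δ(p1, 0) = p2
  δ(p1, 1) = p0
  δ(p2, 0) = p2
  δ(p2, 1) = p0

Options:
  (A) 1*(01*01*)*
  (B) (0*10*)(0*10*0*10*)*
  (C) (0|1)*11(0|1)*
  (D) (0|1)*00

Check each option against the DFA on short strings; one disagreement eliminates an option:
  (A) 1*(01*01*)*: on ε the DFA stays in p0 and rejects (p0 ∉ Accept), but the regex matches it → eliminate
  (B) (0*10*)(0*10*0*10*)*: on '1' the DFA goes p0 → p0 and rejects (p0 ∉ Accept), but the regex matches it → eliminate
  (C) (0|1)*11(0|1)*: on '00' the DFA goes p0 → p1 → p2 and accepts (p2 ∈ Accept), but the regex does not match it → eliminate
  (D) (0|1)*00: agrees with the DFA on every string of length ≤ 6
Only (D) is consistent with the DFA.
(D) (0|1)*00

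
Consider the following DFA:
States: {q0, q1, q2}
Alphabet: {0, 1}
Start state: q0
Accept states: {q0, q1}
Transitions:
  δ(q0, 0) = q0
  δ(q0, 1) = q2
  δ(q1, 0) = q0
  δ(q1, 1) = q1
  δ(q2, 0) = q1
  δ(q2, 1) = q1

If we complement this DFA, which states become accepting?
Complement accept states = All states \ Original accept states
= {q0, q1, q2} \ {q0, q1}
{q2}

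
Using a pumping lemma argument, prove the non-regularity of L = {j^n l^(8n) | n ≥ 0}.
Assume L is regular with pumping length p. Idea: pumping the j-block breaks the 1:8 ratio.
Choose s = j^p l^(8p) (length 9p ≥ p). By the pumping lemma, s = xyz with |xy| ≤ p, |y| > 0, so y = j^k with k ≥ 1. Then xy²z = j^(p+k) l^(8p). For this to be in L we would need 8p = 8(p+k), i.e. 8k = 0, contradicting k ≥ 1. So xy²z ∉ L.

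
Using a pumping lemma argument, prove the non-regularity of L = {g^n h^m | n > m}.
Assume L is regular with pumping length p. Idea: pumping down the g-block drops the g-count to at most the h-count.
Choose s = g^(p+1) h^p ∈ L (|s| = 2p+1 ≥ p). By the pumping lemma, s = xyz with |xy| ≤ p, |y| > 0, so y = g^k with k ≥ 1. Take i = 0: xz = g^(p+1−k) h^p. Since k ≥ 1, p+1−k ≤ p, so the number of g's is no longer strictly greater than the number of h's, hence xz ∉ L.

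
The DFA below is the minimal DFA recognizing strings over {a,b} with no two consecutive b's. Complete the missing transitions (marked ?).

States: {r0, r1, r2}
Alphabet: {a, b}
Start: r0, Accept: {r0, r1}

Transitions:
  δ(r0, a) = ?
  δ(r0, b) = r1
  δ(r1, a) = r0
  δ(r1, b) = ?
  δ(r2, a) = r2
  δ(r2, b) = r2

From the language and accept set, identify what each state tracks — r0: last symbol not b (ok); r1: last symbol b (ok); r2: saw bb (dead).
Each missing δ(q, a) is the state matching the new tracked value after reading a.
δ(r0, a) = r0; δ(r1, b) = r2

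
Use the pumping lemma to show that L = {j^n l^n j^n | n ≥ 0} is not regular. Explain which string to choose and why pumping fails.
Assume L is regular with pumping length p. Idea: pumping the first j-block unbalances it against the other two.
Choose s = j^p l^p j^p ∈ L (|s| = 3p ≥ p). By the pumping lemma, s = xyz with |xy| ≤ p, |y| > 0, so y = j^k with k ≥ 1, inside the first j-block. Then xy²z = j^(p+k) l^p j^p. The first block has length p+k ≠ p, so the three block lengths are no longer equal and xy²z ∉ L.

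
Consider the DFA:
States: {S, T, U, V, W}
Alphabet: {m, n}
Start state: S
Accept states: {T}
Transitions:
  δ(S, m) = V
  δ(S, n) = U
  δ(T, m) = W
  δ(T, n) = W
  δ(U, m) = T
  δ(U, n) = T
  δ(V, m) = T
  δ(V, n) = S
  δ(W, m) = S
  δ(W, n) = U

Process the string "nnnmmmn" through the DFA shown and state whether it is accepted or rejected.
Processing string "nnnmmmn":
  S --n--> U
  U --n--> T
  T --n--> W
  W --m--> S
  S --m--> V
  V --m--> T
  T --n--> W
Final state: W
Accept states: {T}
No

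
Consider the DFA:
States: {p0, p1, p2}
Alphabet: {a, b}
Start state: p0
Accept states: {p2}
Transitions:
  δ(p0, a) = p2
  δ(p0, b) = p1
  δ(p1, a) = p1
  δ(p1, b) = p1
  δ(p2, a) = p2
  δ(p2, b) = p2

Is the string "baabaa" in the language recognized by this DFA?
Processing string "baabaa":
  p0 --b--> p1
  p1 --a--> p1
  p1 --a--> p1
  p1 --b--> p1
  p1 --a--> p1
  p1 --a--> p1
Final state: p1
Accept states: {p2}
No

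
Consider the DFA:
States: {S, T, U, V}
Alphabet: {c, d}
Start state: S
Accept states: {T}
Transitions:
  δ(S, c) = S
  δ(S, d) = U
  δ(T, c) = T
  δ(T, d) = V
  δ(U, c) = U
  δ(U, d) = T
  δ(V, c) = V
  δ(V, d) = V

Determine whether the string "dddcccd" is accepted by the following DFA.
Processing string "dddcccd":
  S --d--> U
  U --d--> T
  T --d--> V
  V --c--> V
  V --c--> V
  V --c--> V
  V --d--> V
Final state: V
Accept states: {T}
No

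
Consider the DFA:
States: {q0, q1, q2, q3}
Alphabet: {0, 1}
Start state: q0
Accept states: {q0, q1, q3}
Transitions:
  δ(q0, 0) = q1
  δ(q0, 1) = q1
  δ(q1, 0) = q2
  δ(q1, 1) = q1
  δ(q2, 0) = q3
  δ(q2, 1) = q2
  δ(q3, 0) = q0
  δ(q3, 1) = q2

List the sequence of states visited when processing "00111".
read '0': q0 → q1
  read '0': q1 → q2
  read '1': q2 → q2
  read '1': q2 → q2
  read '1': q2 → q2
q0 -> q1 -> q2 -> q2 -> q2 -> q2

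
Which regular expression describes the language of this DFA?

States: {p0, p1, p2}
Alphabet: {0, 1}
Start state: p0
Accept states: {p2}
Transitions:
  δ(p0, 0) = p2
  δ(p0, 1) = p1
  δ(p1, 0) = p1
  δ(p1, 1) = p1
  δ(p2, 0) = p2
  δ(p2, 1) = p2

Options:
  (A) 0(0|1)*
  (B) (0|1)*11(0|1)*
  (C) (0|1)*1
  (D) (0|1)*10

Check each option against the DFA on short strings; one disagreement eliminates an option:
  (A) 0(0|1)*: agrees with the DFA on every string of length ≤ 6
  (B) (0|1)*11(0|1)*: on '0' the DFA goes p0 → p2 and accepts (p2 ∈ Accept), but the regex does not match it → eliminate
  (C) (0|1)*1: on '0' the DFA goes p0 → p2 and accepts (p2 ∈ Accept), but the regex does not match it → eliminate
  (D) (0|1)*10: on '0' the DFA goes p0 → p2 and accepts (p2 ∈ Accept), but the regex does not match it → eliminate
Only (A) is consistent with the DFA.
(A) 0(0|1)*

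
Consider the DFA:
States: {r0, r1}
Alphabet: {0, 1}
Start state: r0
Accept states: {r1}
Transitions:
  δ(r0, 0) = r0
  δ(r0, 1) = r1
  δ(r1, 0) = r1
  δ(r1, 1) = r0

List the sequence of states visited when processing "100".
read '1': r0 → r1
  read '0': r1 → r1
  read '0': r1 → r1
r0 -> r1 -> r1 -> r1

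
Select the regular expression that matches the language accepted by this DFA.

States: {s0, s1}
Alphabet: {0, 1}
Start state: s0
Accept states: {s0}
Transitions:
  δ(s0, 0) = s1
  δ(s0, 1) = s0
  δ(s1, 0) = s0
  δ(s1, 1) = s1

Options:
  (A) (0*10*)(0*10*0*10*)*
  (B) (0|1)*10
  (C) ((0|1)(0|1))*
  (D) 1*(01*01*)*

Check each option against the DFA on short strings; one disagreement eliminates an option:
  (A) (0*10*)(0*10*0*10*)*: on ε the DFA stays in s0 and accepts (s0 ∈ Accept), but the regex does not match it → eliminate
  (B) (0|1)*10: on ε the DFA stays in s0 and accepts (s0 ∈ Accept), but the regex does not match it → eliminate
  (C) ((0|1)(0|1))*: on '1' the DFA goes s0 → s0 and accepts (s0 ∈ Accept), but the regex does not match it → eliminate
  (D) 1*(01*01*)*: agrees with the DFA on every string of length ≤ 6
Only (D) is consistent with the DFA.
(D) 1*(01*01*)*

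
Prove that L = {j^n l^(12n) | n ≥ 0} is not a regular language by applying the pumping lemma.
Assume L is regular with pumping length p. Idea: pumping the j-block breaks the 1:12 ratio.
Choose s = j^p l^(12p) (length 13p ≥ p). By the pumping lemma, s = xyz with |xy| ≤ p, |y| > 0, so y = j^k with k ≥ 1. Then xy²z = j^(p+k) l^(12p). For this to be in L we would need 12p = 12(p+k), i.e. 12k = 0, contradicting k ≥ 1. So xy²z ∉ L.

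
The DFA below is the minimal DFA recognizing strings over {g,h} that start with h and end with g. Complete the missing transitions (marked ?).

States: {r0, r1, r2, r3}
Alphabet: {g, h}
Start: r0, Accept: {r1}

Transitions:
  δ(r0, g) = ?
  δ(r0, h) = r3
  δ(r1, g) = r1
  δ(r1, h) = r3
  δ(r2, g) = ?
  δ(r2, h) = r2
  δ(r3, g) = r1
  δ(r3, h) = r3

From the language and accept set, identify what each state tracks — r0: no input read; r1: started with h, last symbol g; r2: started with g (dead); r3: started with h, last symbol h.
Each missing δ(q, a) is the state matching the new tracked value after reading a.
δ(r0, g) = r2; δ(r2, g) = r2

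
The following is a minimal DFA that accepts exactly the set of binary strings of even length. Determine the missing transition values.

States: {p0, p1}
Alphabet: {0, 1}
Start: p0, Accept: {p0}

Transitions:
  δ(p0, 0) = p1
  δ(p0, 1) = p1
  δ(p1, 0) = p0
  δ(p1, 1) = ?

From the language and accept set, identify what each state tracks — p0: even length so far; p1: odd length so far.
Each missing δ(q, a) is the state matching the new tracked value after reading a.
δ(p1, 1) = p0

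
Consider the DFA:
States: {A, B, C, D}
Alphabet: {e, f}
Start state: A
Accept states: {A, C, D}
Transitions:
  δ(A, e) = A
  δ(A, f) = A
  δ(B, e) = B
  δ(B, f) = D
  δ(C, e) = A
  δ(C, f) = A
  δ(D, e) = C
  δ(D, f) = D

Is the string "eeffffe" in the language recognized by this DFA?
Processing string "eeffffe":
  A --e--> A
  A --e--> A
  A --f--> A
  A --f--> A
  A --f--> A
  A --f--> A
  A --e--> A
Final state: A
Accept states: {A, C, D}
Yes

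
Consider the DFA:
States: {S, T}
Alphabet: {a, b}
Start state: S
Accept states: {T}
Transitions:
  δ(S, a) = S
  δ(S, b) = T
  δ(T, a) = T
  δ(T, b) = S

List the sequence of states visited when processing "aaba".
read 'a': S → S
  read 'a': S → S
  read 'b': S → T
  read 'a': T → T
S -> S -> S -> T -> T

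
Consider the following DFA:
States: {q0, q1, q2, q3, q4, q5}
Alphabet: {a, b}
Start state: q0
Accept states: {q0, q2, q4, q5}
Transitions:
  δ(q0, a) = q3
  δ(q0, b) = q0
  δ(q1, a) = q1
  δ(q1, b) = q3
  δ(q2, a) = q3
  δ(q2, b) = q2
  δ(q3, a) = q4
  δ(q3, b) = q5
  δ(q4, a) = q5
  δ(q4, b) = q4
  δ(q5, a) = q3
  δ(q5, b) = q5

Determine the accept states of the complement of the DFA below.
Complement accept states = All states \ Original accept states
= {q0, q1, q2, q3, q4, q5} \ {q0, q2, q4, q5}
{q1, q3}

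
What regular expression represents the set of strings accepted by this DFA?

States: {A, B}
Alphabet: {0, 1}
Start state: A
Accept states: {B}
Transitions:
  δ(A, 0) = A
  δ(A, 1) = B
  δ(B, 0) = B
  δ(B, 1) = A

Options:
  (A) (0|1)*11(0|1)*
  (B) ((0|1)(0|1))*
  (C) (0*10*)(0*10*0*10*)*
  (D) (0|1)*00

Check each option against the DFA on short strings; one disagreement eliminates an option:
  (A) (0|1)*11(0|1)*: on '1' the DFA goes A → B and accepts (B ∈ Accept), but the regex does not match it → eliminate
  (B) ((0|1)(0|1))*: on ε the DFA stays in A and rejects (A ∉ Accept), but the regex matches it → eliminate
  (C) (0*10*)(0*10*0*10*)*: agrees with the DFA on every string of length ≤ 6
  (D) (0|1)*00: on '1' the DFA goes A → B and accepts (B ∈ Accept), but the regex does not match it → eliminate
Only (C) is consistent with the DFA.
(C) (0*10*)(0*10*0*10*)*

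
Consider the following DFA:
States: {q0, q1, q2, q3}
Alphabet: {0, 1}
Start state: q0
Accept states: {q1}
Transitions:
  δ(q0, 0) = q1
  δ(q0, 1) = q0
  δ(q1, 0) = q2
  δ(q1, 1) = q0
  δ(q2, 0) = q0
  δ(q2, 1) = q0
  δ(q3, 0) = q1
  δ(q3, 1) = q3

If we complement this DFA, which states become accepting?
Complement accept states = All states \ Original accept states
= {q0, q1, q2, q3} \ {q1}
{q0, q2, q3}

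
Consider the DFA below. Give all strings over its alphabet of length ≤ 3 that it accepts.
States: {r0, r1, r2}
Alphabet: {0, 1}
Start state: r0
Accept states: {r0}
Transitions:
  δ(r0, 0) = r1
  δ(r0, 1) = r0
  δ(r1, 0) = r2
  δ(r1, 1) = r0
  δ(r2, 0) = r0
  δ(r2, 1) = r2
ε, 1, 01, 11, 000, 011, 101, 111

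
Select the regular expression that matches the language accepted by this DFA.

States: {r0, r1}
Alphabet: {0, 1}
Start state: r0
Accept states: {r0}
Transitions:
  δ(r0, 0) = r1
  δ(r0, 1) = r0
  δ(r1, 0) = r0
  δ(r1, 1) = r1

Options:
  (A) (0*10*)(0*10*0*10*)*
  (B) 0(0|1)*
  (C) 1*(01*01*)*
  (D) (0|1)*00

Check each option against the DFA on short strings; one disagreement eliminates an option:
  (A) (0*10*)(0*10*0*10*)*: on ε the DFA stays in r0 and accepts (r0 ∈ Accept), but the regex does not match it → eliminate
  (B) 0(0|1)*: on ε the DFA stays in r0 and accepts (r0 ∈ Accept), but the regex does not match it → eliminate
  (C) 1*(01*01*)*: agrees with the DFA on every string of length ≤ 6
  (D) (0|1)*00: on ε the DFA stays in r0 and accepts (r0 ∈ Accept), but the regex does not match it → eliminate
Only (C) is consistent with the DFA.
(C) 1*(01*01*)*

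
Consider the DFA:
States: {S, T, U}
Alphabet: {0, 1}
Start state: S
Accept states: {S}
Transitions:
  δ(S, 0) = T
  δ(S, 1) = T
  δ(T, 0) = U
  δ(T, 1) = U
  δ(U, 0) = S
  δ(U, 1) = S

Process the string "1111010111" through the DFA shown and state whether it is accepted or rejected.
Processing string "1111010111":
  S --1--> T
  T --1--> U
  U --1--> S
  S --1--> T
  T --0--> U
  U --1--> S
  S --0--> T
  T --1--> U
  U --1--> S
  S --1--> T
Final state: T
Accept states: {S}
No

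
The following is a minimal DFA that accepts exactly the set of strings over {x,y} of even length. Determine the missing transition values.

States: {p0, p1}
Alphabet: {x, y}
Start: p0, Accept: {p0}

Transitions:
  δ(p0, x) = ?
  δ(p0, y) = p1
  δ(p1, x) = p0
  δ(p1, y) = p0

From the language and accept set, identify what each state tracks — p0: even length so far; p1: odd length so far.
Each missing δ(q, a) is the state matching the new tracked value after reading a.
δ(p0, x) = p1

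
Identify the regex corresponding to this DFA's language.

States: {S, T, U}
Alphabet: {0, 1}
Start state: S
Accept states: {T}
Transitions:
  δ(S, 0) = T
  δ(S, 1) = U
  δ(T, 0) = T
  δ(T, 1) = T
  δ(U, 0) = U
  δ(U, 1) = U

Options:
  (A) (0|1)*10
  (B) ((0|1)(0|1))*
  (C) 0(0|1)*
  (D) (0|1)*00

Check each option against the DFA on short strings; one disagreement eliminates an option:
  (A) (0|1)*10: on '0' the DFA goes S → T and accepts (T ∈ Accept), but the regex does not match it → eliminate
  (B) ((0|1)(0|1))*: on ε the DFA stays in S and rejects (S ∉ Accept), but the regex matches it → eliminate
  (C) 0(0|1)*: agrees with the DFA on every string of length ≤ 6
  (D) (0|1)*00: on '0' the DFA goes S → T and accepts (T ∈ Accept), but the regex does not match it → eliminate
Only (C) is consistent with the DFA.
(C) 0(0|1)*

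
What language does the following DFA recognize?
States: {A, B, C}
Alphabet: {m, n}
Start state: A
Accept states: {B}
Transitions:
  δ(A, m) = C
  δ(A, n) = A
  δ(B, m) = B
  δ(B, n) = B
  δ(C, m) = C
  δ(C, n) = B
Testing a few strings:
  'mnmn' → accept
  'm' → reject
  'nn' → reject
  'n' → reject
State roles: A=no m seen yet; B=substring mn seen; C=seen a m, waiting for n
All strings over {m,n} containing the substring mn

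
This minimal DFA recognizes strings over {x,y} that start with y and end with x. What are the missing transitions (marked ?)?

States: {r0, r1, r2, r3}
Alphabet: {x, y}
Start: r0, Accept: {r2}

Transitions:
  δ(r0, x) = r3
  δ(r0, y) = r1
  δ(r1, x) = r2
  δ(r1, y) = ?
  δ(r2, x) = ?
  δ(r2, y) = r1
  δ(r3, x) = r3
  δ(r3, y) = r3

From the language and accept set, identify what each state tracks — r0: no input read; r1: started with y, last symbol y; r2: started with y, last symbol x; r3: started with x (dead).
Each missing δ(q, a) is the state matching the new tracked value after reading a.
δ(r1, y) = r1; δ(r2, x) = r2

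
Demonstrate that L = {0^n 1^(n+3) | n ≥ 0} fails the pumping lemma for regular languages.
Assume L is regular with pumping length p. Idea: pumping the 0-block breaks the fixed offset of 3.
Choose s = 0^p 1^(p+3) ∈ L. By the pumping lemma, s = xyz with |xy| ≤ p, |y| > 0, so y = 0^k with k ≥ 1. Then xy²z = 0^(p+k) 1^(p+3). For this to be in L we would need p+3 = (p+k)+3, i.e. k = 0, contradicting k ≥ 1. So xy²z ∉ L.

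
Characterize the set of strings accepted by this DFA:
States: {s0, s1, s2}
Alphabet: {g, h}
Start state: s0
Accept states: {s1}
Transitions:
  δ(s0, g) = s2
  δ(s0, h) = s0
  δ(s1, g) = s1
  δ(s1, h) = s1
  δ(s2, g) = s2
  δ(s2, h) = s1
Testing a few strings:
  'h' → reject
  'ghhg' → accept
  'g' → reject
  'hghg' → accept
State roles: s0=no g seen yet; s1=substring gh seen; s2=seen a g, waiting for h
All strings over {g,h} containing the substring gh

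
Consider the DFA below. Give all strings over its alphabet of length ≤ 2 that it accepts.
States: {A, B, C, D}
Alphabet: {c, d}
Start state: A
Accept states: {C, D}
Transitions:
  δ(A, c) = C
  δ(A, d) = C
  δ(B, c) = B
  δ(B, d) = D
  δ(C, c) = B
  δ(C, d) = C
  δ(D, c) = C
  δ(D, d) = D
c, d, cd, dd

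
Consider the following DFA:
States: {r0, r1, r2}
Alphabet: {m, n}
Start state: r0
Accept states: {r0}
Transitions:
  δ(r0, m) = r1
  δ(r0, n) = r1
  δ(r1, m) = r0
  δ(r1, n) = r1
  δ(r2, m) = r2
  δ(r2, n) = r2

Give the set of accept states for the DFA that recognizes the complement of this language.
Complement accept states = All states \ Original accept states
= {r0, r1, r2} \ {r0}
{r1, r2}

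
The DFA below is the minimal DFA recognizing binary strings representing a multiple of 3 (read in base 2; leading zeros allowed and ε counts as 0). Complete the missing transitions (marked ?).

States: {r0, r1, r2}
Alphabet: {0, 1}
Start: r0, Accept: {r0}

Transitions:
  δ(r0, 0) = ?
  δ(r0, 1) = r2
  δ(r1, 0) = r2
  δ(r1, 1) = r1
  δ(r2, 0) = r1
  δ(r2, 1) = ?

From the language and accept set, identify what each state tracks — r0: value ≡ 0 (mod 3); r1: value ≡ 2 (mod 3); r2: value ≡ 1 (mod 3).
Each missing δ(q, a) is the state matching the new tracked value after reading a.
δ(r0, 0) = r0; δ(r2, 1) = r0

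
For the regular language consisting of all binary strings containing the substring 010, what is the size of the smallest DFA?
By Myhill–Nerode, count the distinguishable equivalence classes: 4 classes — one per longest suffix of the input that is a prefix of '010' (lengths 0 through 2), plus an absorbing 'already seen 010' class.
4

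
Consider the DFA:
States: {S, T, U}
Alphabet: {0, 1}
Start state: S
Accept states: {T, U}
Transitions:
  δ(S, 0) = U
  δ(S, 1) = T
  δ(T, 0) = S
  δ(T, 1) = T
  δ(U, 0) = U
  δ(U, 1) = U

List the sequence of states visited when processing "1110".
read '1': S → T
  read '1': T → T
  read '1': T → T
  read '0': T → S
S -> T -> T -> T -> S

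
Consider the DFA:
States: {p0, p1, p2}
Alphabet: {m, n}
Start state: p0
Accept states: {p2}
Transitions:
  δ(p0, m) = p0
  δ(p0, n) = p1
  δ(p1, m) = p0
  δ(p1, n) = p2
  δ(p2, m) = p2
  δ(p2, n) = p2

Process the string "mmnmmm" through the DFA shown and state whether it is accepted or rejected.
Processing string "mmnmmm":
  p0 --m--> p0
  p0 --m--> p0
  p0 --n--> p1
  p1 --m--> p0
  p0 --m--> p0
  p0 --m--> p0
Final state: p0
Accept states: {p2}
No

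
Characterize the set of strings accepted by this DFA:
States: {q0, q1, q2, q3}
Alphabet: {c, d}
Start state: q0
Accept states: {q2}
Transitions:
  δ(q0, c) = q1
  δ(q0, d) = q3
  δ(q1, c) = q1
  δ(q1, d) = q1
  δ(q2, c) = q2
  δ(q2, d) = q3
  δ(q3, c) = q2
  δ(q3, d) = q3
Testing a few strings:
  'ccd' → reject
  'ccdc' → reject
  'dcdc' → accept
  'cccd' → reject
State roles: q0=no input read; q1=started with c (dead); q2=started with d, last symbol c; q3=started with d, last symbol d
All strings over {c,d} that start with d and end with c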